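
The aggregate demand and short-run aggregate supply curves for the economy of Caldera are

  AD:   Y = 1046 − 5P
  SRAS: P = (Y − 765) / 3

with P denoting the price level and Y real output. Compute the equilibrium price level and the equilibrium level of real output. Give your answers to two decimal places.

Rearrange SRAS to Y = 765 + 3P.
Set AD = SRAS: 1046 − 5P = 765 + 3P, so 281 = 8P and P = 35.13.
Substituting into AD, Y = 1046 − 5P = 870.38.

P = 35.13, Y = 870.38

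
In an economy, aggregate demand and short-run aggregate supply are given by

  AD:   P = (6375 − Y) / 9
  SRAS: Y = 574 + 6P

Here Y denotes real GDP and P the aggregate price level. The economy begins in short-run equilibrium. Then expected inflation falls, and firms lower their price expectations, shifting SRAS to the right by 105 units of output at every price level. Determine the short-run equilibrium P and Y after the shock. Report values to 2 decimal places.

P = 379.73, Y = 2957.40

This is a positive supply shock: SRAS shifts right.
New SRAS: Y = 679 + 6P.
Set AD = SRAS: 6375 − 9P = 679 + 6P, so 5696 = 15P and P = 379.73.
Substituting into AD, Y = 2957.40.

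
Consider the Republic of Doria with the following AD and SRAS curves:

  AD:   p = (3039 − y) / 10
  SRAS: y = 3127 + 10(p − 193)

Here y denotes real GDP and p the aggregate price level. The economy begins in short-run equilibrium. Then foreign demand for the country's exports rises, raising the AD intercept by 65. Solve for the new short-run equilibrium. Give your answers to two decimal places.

This is a positive demand shock: AD shifts right.
New AD: y = 3104 − 10p.
SRAS can be written y = 1197 + 10p.
Set AD = SRAS: 3104 − 10p = 1197 + 10p, so 1907 = 20p and p = 95.35.
Substituting into AD, y = 2150.50.

p = 95.35, y = 2150.50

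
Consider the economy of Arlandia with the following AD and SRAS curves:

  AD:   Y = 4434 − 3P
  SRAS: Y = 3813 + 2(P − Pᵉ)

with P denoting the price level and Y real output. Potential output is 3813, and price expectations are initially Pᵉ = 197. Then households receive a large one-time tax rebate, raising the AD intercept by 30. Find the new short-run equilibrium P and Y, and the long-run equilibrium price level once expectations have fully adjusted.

Short run: P = 209, Y = 3837. Long run: P = 217.

AD shifts right: new AD is Y = 4464 − 3P. With Pᵉ = 197, SRAS is Y = 3419 + 2P.
Short run: 4464 − 3P = 3419 + 2P gives 1045 = 5P, so P = 209 and Y = 4464 − 3·209 = 3837.
Y = 3837 is above potential 3813; expectations adjust and SRAS shifts left until Y = 3813.
Long run: on the new AD curve, 3813 = 4464 − 3P gives P = 217.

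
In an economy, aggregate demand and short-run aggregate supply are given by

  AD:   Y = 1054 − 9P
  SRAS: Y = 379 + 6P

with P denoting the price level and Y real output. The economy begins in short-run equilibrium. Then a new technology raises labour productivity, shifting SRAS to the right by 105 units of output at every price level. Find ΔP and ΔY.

ΔP = -7, ΔY = +63

This is a positive supply shock: SRAS shifts right.
New SRAS: Y = 484 + 6P.
Set AD = SRAS: 1054 − 9P = 484 + 6P, so 570 = 15P and P = 38.
Y = 1054 − 9·38 = 712.
Initially P = 45, Y = 649, so ΔP = -7 and ΔY = +63.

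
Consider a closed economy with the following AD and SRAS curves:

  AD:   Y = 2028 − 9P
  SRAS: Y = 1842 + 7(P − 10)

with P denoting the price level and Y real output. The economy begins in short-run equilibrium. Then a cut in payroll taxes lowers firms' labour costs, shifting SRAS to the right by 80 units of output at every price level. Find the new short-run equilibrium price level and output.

This is a positive supply shock: SRAS shifts right.
New SRAS: Y = 1852 + 7P.
Set AD = SRAS: 2028 − 9P = 1852 + 7P, so 176 = 16P and P = 11.
Y = 2028 − 9·11 = 1929.

P = 11, Y = 1929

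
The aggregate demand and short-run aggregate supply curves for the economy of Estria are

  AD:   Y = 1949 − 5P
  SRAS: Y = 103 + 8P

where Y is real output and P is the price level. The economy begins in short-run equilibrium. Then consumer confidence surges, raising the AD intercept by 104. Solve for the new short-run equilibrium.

P = 150, Y = 1303

This is a positive demand shock: AD shifts right.
New AD: Y = 2053 − 5P.
Set AD = SRAS: 2053 − 5P = 103 + 8P, so 1950 = 13P and P = 150.
Y = 2053 − 5·150 = 1303.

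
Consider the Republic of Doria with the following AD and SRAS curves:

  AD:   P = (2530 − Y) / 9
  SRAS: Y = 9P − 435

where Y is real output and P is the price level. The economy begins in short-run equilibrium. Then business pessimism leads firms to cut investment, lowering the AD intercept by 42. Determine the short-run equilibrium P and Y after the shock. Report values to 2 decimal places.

This is a negative demand shock: AD shifts left.
New AD: Y = 2488 − 9P.
Set AD = SRAS: 2488 − 9P = 9P − 435, so 2923 = 18P and P = 162.39.
Substituting into AD, Y = 1026.50.

P = 162.39, Y = 1026.50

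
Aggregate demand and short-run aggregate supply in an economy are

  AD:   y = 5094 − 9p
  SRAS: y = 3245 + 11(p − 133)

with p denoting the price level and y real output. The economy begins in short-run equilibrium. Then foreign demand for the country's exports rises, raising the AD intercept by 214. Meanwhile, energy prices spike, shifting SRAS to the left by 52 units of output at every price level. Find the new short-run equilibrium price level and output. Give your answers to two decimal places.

After both shocks: AD is y = 5308 − 9p and SRAS is y = 1730 + 11p.
Setting them equal: 3578 = 20p, so p = 178.90.
Substituting into AD, y = 3697.90.

p = 178.90, y = 3697.90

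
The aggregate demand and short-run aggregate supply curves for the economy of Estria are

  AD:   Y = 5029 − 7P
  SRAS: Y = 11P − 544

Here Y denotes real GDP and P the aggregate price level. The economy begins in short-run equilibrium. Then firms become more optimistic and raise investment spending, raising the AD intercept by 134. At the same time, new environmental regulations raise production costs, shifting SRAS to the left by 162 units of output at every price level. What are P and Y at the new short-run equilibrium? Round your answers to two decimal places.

After both shocks: AD is Y = 5163 − 7P and SRAS is Y = 11P − 706.
Setting them equal: 5869 = 18P, so P = 326.06.
Substituting into AD, Y = 2880.61.

P = 326.06, Y = 2880.61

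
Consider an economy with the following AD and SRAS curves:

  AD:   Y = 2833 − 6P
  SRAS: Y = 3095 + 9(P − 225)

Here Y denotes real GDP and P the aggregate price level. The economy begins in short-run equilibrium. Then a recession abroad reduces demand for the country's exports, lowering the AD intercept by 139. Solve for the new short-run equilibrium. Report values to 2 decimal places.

P = 108.27, Y = 2044.40

This is a negative demand shock: AD shifts left.
New AD: Y = 2694 − 6P.
SRAS can be written Y = 1070 + 9P.
Set AD = SRAS: 2694 − 6P = 1070 + 9P, so 1624 = 15P and P = 108.27.
Substituting into AD, Y = 2044.40.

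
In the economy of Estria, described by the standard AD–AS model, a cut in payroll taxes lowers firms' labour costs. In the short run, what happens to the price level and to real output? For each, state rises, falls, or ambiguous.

Price level: falls; output: rises

This is a favourable supply shock: SRAS shifts right.
Moving along the downward-sloping AD curve, P falls and Y rises.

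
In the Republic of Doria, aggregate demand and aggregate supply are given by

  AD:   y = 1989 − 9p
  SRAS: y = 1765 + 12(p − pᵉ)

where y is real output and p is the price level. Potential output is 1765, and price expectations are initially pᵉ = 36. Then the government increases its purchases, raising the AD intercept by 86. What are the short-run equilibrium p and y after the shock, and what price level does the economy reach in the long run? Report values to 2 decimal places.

AD shifts right: new AD is y = 2075 − 9p. With pᵉ = 36, SRAS is y = 1333 + 12p.
Short run: 2075 − 9p = 1333 + 12p gives 742 = 21p, so p = 35.33 and y = 2075 − 9p = 1757.00.
y = 1757.00 is below potential 1765; expectations adjust and SRAS shifts right until y = 1765.
Long run: on the new AD curve, 1765 = 2075 − 9p gives p = 34.44.

Short run: p = 35.33, y = 1757.00. Long run: p = 34.44.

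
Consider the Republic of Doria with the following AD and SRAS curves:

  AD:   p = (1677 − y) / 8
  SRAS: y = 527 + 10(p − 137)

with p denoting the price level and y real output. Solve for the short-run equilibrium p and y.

Write SRAS as y = 527 + 10p − 1370 = 10p − 843.
Rearrange AD to y = 1677 − 8p.
Set AD = SRAS: 1677 − 8p = 10p − 843, so 2520 = 18p and p = 140.
Then y = 1677 − 8·140 = 557.

p = 140, y = 557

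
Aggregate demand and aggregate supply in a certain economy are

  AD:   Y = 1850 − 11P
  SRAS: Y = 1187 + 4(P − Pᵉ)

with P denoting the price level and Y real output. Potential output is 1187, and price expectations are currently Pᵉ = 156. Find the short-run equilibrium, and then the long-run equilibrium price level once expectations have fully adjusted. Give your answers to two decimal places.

Short run: with Pᵉ = 156, SRAS is Y = 563 + 4P. Setting AD = SRAS gives 1287 = 15P, so P = 85.80 and Y = 1850 − 11P = 906.20.
Output 906.20 is below potential 1187, so over time expected prices fall and SRAS shifts right until Y returns to 1187.
Long run: Y = 1187 on the AD curve gives 1187 = 1850 − 11P, so P = 60.27.

Short run: P = 85.80, Y = 906.20. Long run: P = 60.27.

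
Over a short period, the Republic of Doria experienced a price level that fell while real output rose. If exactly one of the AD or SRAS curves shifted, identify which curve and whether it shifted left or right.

P fell and Y rose. An AD shift moves P and Y in the same direction; an SRAS shift moves them in opposite directions.
Here P and Y moved in opposite directions, so the SRAS curve shifted.
Since Y rose, SRAS shifted right.

SRAS shifted right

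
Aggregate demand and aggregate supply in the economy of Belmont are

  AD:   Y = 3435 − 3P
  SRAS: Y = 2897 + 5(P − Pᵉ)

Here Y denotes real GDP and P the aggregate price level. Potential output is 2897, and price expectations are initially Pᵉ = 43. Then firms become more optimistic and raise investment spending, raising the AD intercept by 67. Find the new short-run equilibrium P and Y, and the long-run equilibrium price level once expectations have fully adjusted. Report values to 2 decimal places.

Short run: P = 102.50, Y = 3194.50. Long run: P = 201.67.

AD shifts right: new AD is Y = 3502 − 3P. With Pᵉ = 43, SRAS is Y = 2682 + 5P.
Short run: 3502 − 3P = 2682 + 5P gives 820 = 8P, so P = 102.50 and Y = 3502 − 3P = 3194.50.
Y = 3194.50 is above potential 2897; expectations adjust and SRAS shifts left until Y = 2897.
Long run: on the new AD curve, 2897 = 3502 − 3P gives P = 201.67.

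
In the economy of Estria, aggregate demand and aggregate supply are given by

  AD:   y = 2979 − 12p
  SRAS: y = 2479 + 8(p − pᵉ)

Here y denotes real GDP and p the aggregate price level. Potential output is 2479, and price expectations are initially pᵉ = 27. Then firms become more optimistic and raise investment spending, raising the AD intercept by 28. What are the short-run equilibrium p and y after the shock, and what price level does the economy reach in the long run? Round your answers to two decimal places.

Short run: p = 37.20, y = 2560.60. Long run: p = 44.00.

AD shifts right: new AD is y = 3007 − 12p. With pᵉ = 27, SRAS is y = 2263 + 8p.
Short run: 3007 − 12p = 2263 + 8p gives 744 = 20p, so p = 37.20 and y = 3007 − 12p = 2560.60.
y = 2560.60 is above potential 2479; expectations adjust and SRAS shifts left until y = 2479.
Long run: on the new AD curve, 2479 = 3007 − 12p gives p = 44.00.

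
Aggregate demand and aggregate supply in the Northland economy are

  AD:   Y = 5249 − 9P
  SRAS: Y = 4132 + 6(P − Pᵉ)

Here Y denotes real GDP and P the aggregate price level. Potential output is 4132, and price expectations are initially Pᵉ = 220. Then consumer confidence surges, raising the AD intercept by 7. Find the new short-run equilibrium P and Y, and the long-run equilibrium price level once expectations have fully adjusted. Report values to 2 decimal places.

AD shifts right: new AD is Y = 5256 − 9P. With Pᵉ = 220, SRAS is Y = 2812 + 6P.
Short run: 5256 − 9P = 2812 + 6P gives 2444 = 15P, so P = 162.93 and Y = 5256 − 9P = 3789.60.
Y = 3789.60 is below potential 4132; expectations adjust and SRAS shifts right until Y = 4132.
Long run: on the new AD curve, 4132 = 5256 − 9P gives P = 124.89.

Short run: P = 162.93, Y = 3789.60. Long run: P = 124.89.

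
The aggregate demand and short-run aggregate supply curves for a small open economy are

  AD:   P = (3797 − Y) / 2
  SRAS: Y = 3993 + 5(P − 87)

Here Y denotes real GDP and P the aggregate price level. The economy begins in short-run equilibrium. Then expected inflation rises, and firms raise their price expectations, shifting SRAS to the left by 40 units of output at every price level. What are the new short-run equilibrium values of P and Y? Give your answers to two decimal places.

This is a negative supply shock: SRAS shifts left.
New SRAS: Y = 3518 + 5P.
Set AD = SRAS: 3797 − 2P = 3518 + 5P, so 279 = 7P and P = 39.86.
Substituting into AD, Y = 3717.29.

P = 39.86, Y = 3717.29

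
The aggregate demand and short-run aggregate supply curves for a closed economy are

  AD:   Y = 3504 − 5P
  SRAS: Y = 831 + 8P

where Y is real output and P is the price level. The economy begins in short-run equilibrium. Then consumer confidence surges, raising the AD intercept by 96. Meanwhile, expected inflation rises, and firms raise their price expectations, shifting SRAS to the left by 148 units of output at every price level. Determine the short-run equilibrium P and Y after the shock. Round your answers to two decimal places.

After both shocks: AD is Y = 3600 − 5P and SRAS is Y = 683 + 8P.
Setting them equal: 2917 = 13P, so P = 224.38.
Substituting into AD, Y = 2478.08.

P = 224.38, Y = 2478.08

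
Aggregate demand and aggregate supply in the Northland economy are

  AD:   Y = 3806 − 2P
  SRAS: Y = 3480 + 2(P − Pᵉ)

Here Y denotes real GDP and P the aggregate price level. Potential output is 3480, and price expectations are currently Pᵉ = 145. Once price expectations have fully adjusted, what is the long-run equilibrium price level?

Long-run P = 163

Short run: with Pᵉ = 145, SRAS is Y = 3190 + 2P. Setting AD = SRAS gives 616 = 4P, so P = 154 and Y = 3806 − 2·154 = 3498.
Output 3498 is above potential 3480, so over time expected prices rise and SRAS shifts left until Y returns to 3480.
Long run: Y = 3480 on the AD curve gives 3480 = 3806 − 2P, so P = 163.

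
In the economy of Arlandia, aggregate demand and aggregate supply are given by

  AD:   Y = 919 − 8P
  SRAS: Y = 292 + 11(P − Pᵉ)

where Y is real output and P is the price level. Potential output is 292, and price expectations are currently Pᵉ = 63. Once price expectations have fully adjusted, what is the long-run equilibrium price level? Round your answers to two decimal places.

Short run: with Pᵉ = 63, SRAS is Y = 11P − 401. Setting AD = SRAS gives 1320 = 19P, so P = 69.47 and Y = 919 − 8P = 363.21.
Output 363.21 is above potential 292, so over time expected prices rise and SRAS shifts left until Y returns to 292.
Long run: Y = 292 on the AD curve gives 292 = 919 − 8P, so P = 78.38.

Long-run P = 78.38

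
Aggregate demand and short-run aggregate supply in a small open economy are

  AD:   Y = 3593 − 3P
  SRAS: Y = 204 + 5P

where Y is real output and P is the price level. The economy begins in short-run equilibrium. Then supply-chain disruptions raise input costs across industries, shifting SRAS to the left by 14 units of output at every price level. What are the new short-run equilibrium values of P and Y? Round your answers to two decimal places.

This is a negative supply shock: SRAS shifts left.
New SRAS: Y = 190 + 5P.
Set AD = SRAS: 3593 − 3P = 190 + 5P, so 3403 = 8P and P = 425.38.
Substituting into AD, Y = 2316.88.

P = 425.38, Y = 2316.88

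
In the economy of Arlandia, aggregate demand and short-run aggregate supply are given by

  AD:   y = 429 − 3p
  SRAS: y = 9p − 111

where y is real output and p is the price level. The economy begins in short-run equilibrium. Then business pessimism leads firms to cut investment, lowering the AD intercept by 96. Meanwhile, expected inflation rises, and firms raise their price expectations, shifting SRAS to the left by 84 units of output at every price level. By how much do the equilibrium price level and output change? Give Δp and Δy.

After both shocks: AD is y = 333 − 3p and SRAS is y = 9p − 195.
Setting them equal: 528 = 12p, so p = 44.
y = 333 − 3·44 = 201.
Initially p = 45, y = 294, so Δp = -1 and Δy = -93.

Δp = -1, Δy = -93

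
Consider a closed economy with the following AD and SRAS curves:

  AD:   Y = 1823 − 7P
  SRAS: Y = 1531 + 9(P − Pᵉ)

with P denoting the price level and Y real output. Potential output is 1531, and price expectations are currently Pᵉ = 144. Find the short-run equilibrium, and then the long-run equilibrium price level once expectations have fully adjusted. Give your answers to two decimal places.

Short run: P = 99.25, Y = 1128.25. Long run: P = 41.71.

Short run: with Pᵉ = 144, SRAS is Y = 235 + 9P. Setting AD = SRAS gives 1588 = 16P, so P = 99.25 and Y = 1823 − 7P = 1128.25.
Output 1128.25 is below potential 1531, so over time expected prices fall and SRAS shifts right until Y returns to 1531.
Long run: Y = 1531 on the AD curve gives 1531 = 1823 − 7P, so P = 41.71.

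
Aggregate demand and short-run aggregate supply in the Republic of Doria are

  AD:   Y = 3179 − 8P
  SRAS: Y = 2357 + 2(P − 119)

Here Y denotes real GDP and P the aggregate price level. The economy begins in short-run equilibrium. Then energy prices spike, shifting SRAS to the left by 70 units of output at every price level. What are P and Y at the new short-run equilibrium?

This is a negative supply shock: SRAS shifts left.
New SRAS: Y = 2049 + 2P.
Set AD = SRAS: 3179 − 8P = 2049 + 2P, so 1130 = 10P and P = 113.
Y = 3179 − 8·113 = 2275.

P = 113, Y = 2275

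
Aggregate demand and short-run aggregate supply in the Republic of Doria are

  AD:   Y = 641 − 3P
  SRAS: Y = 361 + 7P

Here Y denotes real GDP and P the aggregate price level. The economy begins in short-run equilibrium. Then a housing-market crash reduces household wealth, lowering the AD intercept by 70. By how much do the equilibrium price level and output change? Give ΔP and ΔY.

ΔP = -7, ΔY = -49

This is a negative demand shock: AD shifts left.
New AD: Y = 571 − 3P.
Set AD = SRAS: 571 − 3P = 361 + 7P, so 210 = 10P and P = 21.
Y = 571 − 3·21 = 508.
Initially P = 28, Y = 557, so ΔP = -7 and ΔY = -49.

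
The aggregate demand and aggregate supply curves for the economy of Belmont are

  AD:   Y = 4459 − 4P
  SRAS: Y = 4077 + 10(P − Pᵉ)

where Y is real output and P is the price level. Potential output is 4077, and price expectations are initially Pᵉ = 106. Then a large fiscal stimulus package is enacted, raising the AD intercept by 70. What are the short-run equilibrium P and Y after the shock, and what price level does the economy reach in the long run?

AD shifts right: new AD is Y = 4529 − 4P. With Pᵉ = 106, SRAS is Y = 3017 + 10P.
Short run: 4529 − 4P = 3017 + 10P gives 1512 = 14P, so P = 108 and Y = 4529 − 4·108 = 4097.
Y = 4097 is above potential 4077; expectations adjust and SRAS shifts left until Y = 4077.
Long run: on the new AD curve, 4077 = 4529 − 4P gives P = 113.

Short run: P = 108, Y = 4097. Long run: P = 113.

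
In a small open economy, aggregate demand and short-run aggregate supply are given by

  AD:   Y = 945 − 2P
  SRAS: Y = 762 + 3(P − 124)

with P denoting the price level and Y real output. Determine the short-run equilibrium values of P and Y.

P = 111, Y = 723

Write SRAS as Y = 762 + 3P − 372 = 390 + 3P.
Set AD = SRAS: 945 − 2P = 390 + 3P, so 555 = 5P and P = 111.
Then Y = 945 − 2·111 = 723.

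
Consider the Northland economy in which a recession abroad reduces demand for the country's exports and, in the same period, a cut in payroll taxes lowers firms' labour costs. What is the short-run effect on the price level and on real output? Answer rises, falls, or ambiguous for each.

Price level: falls; output: ambiguous

The first event is a negative demand shock: AD shifts left, which by itself pushes P down and Y down.
The second is a favourable supply shock: SRAS shifts right, which by itself pushes P down and Y up.
Both shocks push P down, so P falls. The two shocks push Y in opposite directions, so the effect on Y is ambiguous.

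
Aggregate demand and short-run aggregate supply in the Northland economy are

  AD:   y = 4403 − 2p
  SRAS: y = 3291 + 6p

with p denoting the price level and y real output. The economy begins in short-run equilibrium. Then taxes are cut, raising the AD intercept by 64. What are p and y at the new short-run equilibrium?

p = 147, y = 4173

This is a positive demand shock: AD shifts right.
New AD: y = 4467 − 2p.
Set AD = SRAS: 4467 − 2p = 3291 + 6p, so 1176 = 8p and p = 147.
y = 4467 − 2·147 = 4173.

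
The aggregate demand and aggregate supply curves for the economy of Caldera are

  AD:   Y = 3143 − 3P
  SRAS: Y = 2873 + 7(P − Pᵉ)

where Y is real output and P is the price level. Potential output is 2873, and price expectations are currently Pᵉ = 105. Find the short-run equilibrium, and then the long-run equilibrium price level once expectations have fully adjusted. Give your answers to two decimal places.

Short run: with Pᵉ = 105, SRAS is Y = 2138 + 7P. Setting AD = SRAS gives 1005 = 10P, so P = 100.50 and Y = 3143 − 3P = 2841.50.
Output 2841.50 is below potential 2873, so over time expected prices fall and SRAS shifts right until Y returns to 2873.
Long run: Y = 2873 on the AD curve gives 2873 = 3143 − 3P, so P = 90.00.

Short run: P = 100.50, Y = 2841.50. Long run: P = 90.00.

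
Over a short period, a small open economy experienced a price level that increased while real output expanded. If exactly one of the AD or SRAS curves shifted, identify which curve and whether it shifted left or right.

AD shifted right

P rose and Y rose. An AD shift moves P and Y in the same direction; an SRAS shift moves them in opposite directions.
Here P and Y moved in the same direction, so the AD curve shifted.
Since Y rose, AD shifted right.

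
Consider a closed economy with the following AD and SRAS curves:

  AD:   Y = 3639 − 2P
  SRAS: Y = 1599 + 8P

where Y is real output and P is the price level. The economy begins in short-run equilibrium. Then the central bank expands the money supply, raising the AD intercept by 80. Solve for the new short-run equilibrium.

This is a positive demand shock: AD shifts right.
New AD: Y = 3719 − 2P.
Set AD = SRAS: 3719 − 2P = 1599 + 8P, so 2120 = 10P and P = 212.
Y = 3719 − 2·212 = 3295.

P = 212, Y = 3295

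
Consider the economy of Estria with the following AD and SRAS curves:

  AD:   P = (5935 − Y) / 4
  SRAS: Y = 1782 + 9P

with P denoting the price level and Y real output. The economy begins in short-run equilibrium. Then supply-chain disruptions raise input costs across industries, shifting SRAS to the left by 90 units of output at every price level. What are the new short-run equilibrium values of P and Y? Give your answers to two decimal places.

P = 326.38, Y = 4629.46

This is a negative supply shock: SRAS shifts left.
New SRAS: Y = 1692 + 9P.
Set AD = SRAS: 5935 − 4P = 1692 + 9P, so 4243 = 13P and P = 326.38.
Substituting into AD, Y = 4629.46.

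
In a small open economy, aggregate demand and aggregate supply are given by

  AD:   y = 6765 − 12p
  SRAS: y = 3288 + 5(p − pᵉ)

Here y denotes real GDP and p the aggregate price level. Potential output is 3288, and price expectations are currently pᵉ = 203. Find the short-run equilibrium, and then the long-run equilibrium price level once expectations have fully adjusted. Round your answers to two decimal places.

Short run: p = 264.24, y = 3594.18. Long run: p = 289.75.

Short run: with pᵉ = 203, SRAS is y = 2273 + 5p. Setting AD = SRAS gives 4492 = 17p, so p = 264.24 and y = 6765 − 12p = 3594.18.
Output 3594.18 is above potential 3288, so over time expected prices rise and SRAS shifts left until y returns to 3288.
Long run: y = 3288 on the AD curve gives 3288 = 6765 − 12p, so p = 289.75.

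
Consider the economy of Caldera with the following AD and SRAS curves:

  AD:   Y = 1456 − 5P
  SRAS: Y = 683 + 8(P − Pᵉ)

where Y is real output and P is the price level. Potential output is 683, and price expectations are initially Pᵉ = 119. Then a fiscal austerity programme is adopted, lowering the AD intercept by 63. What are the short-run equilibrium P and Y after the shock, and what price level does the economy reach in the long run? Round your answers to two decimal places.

Short run: P = 127.85, Y = 753.77. Long run: P = 142.00.

AD shifts left: new AD is Y = 1393 − 5P. With Pᵉ = 119, SRAS is Y = 8P − 269.
Short run: 1393 − 5P = 8P − 269 gives 1662 = 13P, so P = 127.85 and Y = 1393 − 5P = 753.77.
Y = 753.77 is above potential 683; expectations adjust and SRAS shifts left until Y = 683.
Long run: on the new AD curve, 683 = 1393 − 5P gives P = 142.00.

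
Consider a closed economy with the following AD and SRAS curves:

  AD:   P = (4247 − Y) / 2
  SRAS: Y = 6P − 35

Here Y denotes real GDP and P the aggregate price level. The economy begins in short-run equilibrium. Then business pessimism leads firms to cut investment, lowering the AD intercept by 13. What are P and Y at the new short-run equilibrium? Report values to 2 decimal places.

This is a negative demand shock: AD shifts left.
New AD: Y = 4234 − 2P.
Set AD = SRAS: 4234 − 2P = 6P − 35, so 4269 = 8P and P = 533.63.
Substituting into AD, Y = 3166.75.

P = 533.63, Y = 3166.75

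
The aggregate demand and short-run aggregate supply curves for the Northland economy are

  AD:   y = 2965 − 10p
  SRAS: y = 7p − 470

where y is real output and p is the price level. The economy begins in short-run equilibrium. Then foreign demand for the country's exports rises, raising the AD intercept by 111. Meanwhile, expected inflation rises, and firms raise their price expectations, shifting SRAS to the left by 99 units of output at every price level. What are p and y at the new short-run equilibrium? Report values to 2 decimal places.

p = 214.41, y = 931.88

After both shocks: AD is y = 3076 − 10p and SRAS is y = 7p − 569.
Setting them equal: 3645 = 17p, so p = 214.41.
Substituting into AD, y = 931.88.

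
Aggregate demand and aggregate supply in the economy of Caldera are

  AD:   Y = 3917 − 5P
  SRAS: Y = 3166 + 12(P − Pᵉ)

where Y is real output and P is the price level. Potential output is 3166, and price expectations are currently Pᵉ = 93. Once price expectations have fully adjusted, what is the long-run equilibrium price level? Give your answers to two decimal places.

Short run: with Pᵉ = 93, SRAS is Y = 2050 + 12P. Setting AD = SRAS gives 1867 = 17P, so P = 109.82 and Y = 3917 − 5P = 3367.88.
Output 3367.88 is above potential 3166, so over time expected prices rise and SRAS shifts left until Y returns to 3166.
Long run: Y = 3166 on the AD curve gives 3166 = 3917 − 5P, so P = 150.20.

Long-run P = 150.20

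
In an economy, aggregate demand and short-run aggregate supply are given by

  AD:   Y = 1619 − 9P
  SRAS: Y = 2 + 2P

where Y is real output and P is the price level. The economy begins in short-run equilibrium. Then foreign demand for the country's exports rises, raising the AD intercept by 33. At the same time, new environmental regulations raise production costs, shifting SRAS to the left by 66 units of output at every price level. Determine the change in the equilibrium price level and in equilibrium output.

After both shocks: AD is Y = 1652 − 9P and SRAS is Y = 2P − 64.
Setting them equal: 1716 = 11P, so P = 156.
Y = 1652 − 9·156 = 248.
Initially P = 147, Y = 296, so ΔP = +9 and ΔY = -48.

ΔP = +9, ΔY = -48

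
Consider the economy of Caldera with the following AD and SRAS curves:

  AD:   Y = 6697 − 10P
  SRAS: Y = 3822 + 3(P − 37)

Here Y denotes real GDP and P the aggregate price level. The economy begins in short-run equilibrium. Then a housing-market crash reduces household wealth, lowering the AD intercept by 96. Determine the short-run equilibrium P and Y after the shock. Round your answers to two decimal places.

P = 222.31, Y = 4377.92

This is a negative demand shock: AD shifts left.
New AD: Y = 6601 − 10P.
SRAS can be written Y = 3711 + 3P.
Set AD = SRAS: 6601 − 10P = 3711 + 3P, so 2890 = 13P and P = 222.31.
Substituting into AD, Y = 4377.92.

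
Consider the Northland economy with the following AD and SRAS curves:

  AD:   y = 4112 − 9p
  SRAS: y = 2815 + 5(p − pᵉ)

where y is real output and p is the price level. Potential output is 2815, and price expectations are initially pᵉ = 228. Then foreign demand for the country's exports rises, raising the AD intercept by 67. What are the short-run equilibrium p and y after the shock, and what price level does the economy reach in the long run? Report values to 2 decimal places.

Short run: p = 178.86, y = 2569.29. Long run: p = 151.56.

AD shifts right: new AD is y = 4179 − 9p. With pᵉ = 228, SRAS is y = 1675 + 5p.
Short run: 4179 − 9p = 1675 + 5p gives 2504 = 14p, so p = 178.86 and y = 4179 − 9p = 2569.29.
y = 2569.29 is below potential 2815; expectations adjust and SRAS shifts right until y = 2815.
Long run: on the new AD curve, 2815 = 4179 − 9p gives p = 151.56.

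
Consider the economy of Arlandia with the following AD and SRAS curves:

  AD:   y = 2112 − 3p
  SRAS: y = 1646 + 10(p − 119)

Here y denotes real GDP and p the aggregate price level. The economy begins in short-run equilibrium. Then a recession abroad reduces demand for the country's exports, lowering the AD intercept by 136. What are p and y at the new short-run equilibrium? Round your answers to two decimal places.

p = 116.92, y = 1625.23

This is a negative demand shock: AD shifts left.
New AD: y = 1976 − 3p.
SRAS can be written y = 456 + 10p.
Set AD = SRAS: 1976 − 3p = 456 + 10p, so 1520 = 13p and p = 116.92.
Substituting into AD, y = 1625.23.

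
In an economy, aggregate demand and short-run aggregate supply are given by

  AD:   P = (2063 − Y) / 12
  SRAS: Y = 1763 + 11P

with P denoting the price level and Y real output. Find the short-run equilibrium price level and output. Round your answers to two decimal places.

P = 13.04, Y = 1906.48

Rearrange AD to Y = 2063 − 12P.
Set AD = SRAS: 2063 − 12P = 1763 + 11P, so 300 = 23P and P = 13.04.
Substituting into AD, Y = 2063 − 12P = 1906.48.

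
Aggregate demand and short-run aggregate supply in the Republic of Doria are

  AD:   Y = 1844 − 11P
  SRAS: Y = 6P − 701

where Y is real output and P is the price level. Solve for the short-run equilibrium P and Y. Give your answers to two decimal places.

Set AD = SRAS: 1844 − 11P = 6P − 701, so 2545 = 17P and P = 149.71.
Substituting into AD, Y = 1844 − 11P = 197.24.

P = 149.71, Y = 197.24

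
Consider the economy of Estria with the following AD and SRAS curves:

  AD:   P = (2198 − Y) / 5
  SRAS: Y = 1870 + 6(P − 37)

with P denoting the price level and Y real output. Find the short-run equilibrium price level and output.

P = 50, Y = 1948

Write SRAS as Y = 1870 + 6P − 222 = 1648 + 6P.
Rearrange AD to Y = 2198 − 5P.
Set AD = SRAS: 2198 − 5P = 1648 + 6P, so 550 = 11P and P = 50.
Then Y = 2198 − 5·50 = 1948.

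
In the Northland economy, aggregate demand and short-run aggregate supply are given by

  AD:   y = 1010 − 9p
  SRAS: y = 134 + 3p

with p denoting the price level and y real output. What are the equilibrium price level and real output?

Set AD = SRAS: 1010 − 9p = 134 + 3p, so 876 = 12p and p = 73.
Then y = 1010 − 9·73 = 353.

p = 73, y = 353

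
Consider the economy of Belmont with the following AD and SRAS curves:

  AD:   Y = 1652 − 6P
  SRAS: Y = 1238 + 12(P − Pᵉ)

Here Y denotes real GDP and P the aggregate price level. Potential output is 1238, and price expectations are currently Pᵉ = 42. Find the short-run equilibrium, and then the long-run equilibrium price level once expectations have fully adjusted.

Short run: with Pᵉ = 42, SRAS is Y = 734 + 12P. Setting AD = SRAS gives 918 = 18P, so P = 51 and Y = 1652 − 6·51 = 1346.
Output 1346 is above potential 1238, so over time expected prices rise and SRAS shifts left until Y returns to 1238.
Long run: Y = 1238 on the AD curve gives 1238 = 1652 − 6P, so P = 69.

Short run: P = 51, Y = 1346. Long run: P = 69.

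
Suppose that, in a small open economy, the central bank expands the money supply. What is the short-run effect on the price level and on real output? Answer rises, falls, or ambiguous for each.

This is a positive demand shock: AD shifts right.
Moving along the upward-sloping SRAS curve, P rises and Y rises.

Price level: rises; output: rises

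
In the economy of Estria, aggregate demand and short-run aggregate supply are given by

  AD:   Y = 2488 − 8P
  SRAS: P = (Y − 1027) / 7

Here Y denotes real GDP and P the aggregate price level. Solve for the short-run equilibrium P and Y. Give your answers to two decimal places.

Rearrange SRAS to Y = 1027 + 7P.
Set AD = SRAS: 2488 − 8P = 1027 + 7P, so 1461 = 15P and P = 97.40.
Substituting into AD, Y = 2488 − 8P = 1708.80.

P = 97.40, Y = 1708.80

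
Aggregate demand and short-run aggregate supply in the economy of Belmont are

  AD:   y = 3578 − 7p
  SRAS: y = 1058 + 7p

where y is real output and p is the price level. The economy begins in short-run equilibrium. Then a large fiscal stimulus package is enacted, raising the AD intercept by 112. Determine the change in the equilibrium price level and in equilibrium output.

Δp = +8, Δy = +56

This is a positive demand shock: AD shifts right.
New AD: y = 3690 − 7p.
Set AD = SRAS: 3690 − 7p = 1058 + 7p, so 2632 = 14p and p = 188.
y = 3690 − 7·188 = 2374.
Initially p = 180, y = 2318, so Δp = +8 and Δy = +56.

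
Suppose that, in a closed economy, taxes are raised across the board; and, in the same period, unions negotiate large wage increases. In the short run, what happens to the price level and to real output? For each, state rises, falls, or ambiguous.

Price level: ambiguous; output: falls

The first event is a negative demand shock: AD shifts left, which by itself pushes P down and Y down.
The second is an adverse supply shock: SRAS shifts left, which by itself pushes P up and Y down.
The two shocks push P in opposite directions, so the effect on P is ambiguous. Both shocks push Y down, so Y falls.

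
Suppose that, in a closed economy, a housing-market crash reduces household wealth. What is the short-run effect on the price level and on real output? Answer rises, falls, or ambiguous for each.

This is a negative demand shock: AD shifts left.
Moving along the upward-sloping SRAS curve, P falls and Y falls.

Price level: falls; output: falls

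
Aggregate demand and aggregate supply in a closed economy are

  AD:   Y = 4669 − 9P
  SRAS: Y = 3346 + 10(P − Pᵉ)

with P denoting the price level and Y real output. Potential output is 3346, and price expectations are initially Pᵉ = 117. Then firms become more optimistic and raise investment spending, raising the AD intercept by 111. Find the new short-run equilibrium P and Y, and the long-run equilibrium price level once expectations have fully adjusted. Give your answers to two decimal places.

AD shifts right: new AD is Y = 4780 − 9P. With Pᵉ = 117, SRAS is Y = 2176 + 10P.
Short run: 4780 − 9P = 2176 + 10P gives 2604 = 19P, so P = 137.05 and Y = 4780 − 9P = 3546.53.
Y = 3546.53 is above potential 3346; expectations adjust and SRAS shifts left until Y = 3346.
Long run: on the new AD curve, 3346 = 4780 − 9P gives P = 159.33.

Short run: P = 137.05, Y = 3546.53. Long run: P = 159.33.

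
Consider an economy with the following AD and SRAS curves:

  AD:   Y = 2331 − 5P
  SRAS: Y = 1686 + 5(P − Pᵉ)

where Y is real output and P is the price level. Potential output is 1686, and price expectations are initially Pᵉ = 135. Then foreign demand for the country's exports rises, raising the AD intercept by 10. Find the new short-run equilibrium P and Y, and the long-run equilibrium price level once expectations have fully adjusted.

Short run: P = 133, Y = 1676. Long run: P = 131.

AD shifts right: new AD is Y = 2341 − 5P. With Pᵉ = 135, SRAS is Y = 1011 + 5P.
Short run: 2341 − 5P = 1011 + 5P gives 1330 = 10P, so P = 133 and Y = 2341 − 5·133 = 1676.
Y = 1676 is below potential 1686; expectations adjust and SRAS shifts right until Y = 1686.
Long run: on the new AD curve, 1686 = 2341 − 5P gives P = 131.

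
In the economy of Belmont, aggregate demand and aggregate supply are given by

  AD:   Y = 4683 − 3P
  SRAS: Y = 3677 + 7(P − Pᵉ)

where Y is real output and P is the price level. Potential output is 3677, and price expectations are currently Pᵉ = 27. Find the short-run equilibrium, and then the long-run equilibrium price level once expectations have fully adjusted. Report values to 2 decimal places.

Short run: P = 119.50, Y = 4324.50. Long run: P = 335.33.

Short run: with Pᵉ = 27, SRAS is Y = 3488 + 7P. Setting AD = SRAS gives 1195 = 10P, so P = 119.50 and Y = 4683 − 3P = 4324.50.
Output 4324.50 is above potential 3677, so over time expected prices rise and SRAS shifts left until Y returns to 3677.
Long run: Y = 3677 on the AD curve gives 3677 = 4683 − 3P, so P = 335.33.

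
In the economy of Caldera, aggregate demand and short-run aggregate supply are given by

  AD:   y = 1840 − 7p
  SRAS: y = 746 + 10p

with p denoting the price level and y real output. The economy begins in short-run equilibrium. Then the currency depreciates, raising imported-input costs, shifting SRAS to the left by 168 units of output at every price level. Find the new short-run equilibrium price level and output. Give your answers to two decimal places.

p = 74.24, y = 1320.35

This is a negative supply shock: SRAS shifts left.
New SRAS: y = 578 + 10p.
Set AD = SRAS: 1840 − 7p = 578 + 10p, so 1262 = 17p and p = 74.24.
Substituting into AD, y = 1320.35.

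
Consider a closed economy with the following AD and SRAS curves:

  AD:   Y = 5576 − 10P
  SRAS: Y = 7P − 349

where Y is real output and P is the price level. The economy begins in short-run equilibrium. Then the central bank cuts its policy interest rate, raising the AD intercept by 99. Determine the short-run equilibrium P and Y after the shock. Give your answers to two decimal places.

P = 354.35, Y = 2131.47

This is a positive demand shock: AD shifts right.
New AD: Y = 5675 − 10P.
Set AD = SRAS: 5675 − 10P = 7P − 349, so 6024 = 17P and P = 354.35.
Substituting into AD, Y = 2131.47.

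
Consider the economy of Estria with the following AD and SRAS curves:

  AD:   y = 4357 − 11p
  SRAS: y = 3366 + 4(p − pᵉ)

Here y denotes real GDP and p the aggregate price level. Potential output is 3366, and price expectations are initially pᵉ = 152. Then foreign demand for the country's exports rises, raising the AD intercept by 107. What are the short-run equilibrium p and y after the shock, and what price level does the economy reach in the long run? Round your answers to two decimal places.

AD shifts right: new AD is y = 4464 − 11p. With pᵉ = 152, SRAS is y = 2758 + 4p.
Short run: 4464 − 11p = 2758 + 4p gives 1706 = 15p, so p = 113.73 and y = 4464 − 11p = 3212.93.
y = 3212.93 is below potential 3366; expectations adjust and SRAS shifts right until y = 3366.
Long run: on the new AD curve, 3366 = 4464 − 11p gives p = 99.82.

Short run: p = 113.73, y = 3212.93. Long run: p = 99.82.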